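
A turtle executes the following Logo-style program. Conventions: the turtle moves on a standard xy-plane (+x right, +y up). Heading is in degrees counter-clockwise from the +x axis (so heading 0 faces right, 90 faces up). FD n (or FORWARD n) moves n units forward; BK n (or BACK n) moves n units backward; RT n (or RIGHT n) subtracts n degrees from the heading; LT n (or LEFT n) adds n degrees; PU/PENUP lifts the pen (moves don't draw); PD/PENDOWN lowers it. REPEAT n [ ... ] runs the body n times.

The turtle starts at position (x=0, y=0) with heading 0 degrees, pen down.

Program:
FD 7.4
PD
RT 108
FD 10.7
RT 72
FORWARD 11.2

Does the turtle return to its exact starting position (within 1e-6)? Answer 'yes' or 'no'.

Answer: no

Derivation:
Executing turtle program step by step:
Start: pos=(0,0), heading=0, pen down
FD 7.4: (0,0) -> (7.4,0) [heading=0, draw]
PD: pen down
RT 108: heading 0 -> 252
FD 10.7: (7.4,0) -> (4.094,-10.176) [heading=252, draw]
RT 72: heading 252 -> 180
FD 11.2: (4.094,-10.176) -> (-7.106,-10.176) [heading=180, draw]
Final: pos=(-7.106,-10.176), heading=180, 3 segment(s) drawn

Start position: (0, 0)
Final position: (-7.106, -10.176)
Distance = 12.412; >= 1e-6 -> NOT closed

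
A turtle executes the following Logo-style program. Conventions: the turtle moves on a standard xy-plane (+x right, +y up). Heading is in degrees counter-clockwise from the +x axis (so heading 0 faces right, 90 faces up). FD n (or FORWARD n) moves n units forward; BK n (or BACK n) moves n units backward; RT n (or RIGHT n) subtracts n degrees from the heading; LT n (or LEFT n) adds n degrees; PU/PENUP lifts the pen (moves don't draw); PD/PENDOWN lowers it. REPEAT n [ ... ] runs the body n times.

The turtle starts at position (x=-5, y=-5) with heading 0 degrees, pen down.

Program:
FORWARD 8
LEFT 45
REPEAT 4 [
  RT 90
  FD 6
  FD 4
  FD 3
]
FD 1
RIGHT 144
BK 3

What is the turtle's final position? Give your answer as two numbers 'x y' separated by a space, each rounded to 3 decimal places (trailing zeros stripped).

Executing turtle program step by step:
Start: pos=(-5,-5), heading=0, pen down
FD 8: (-5,-5) -> (3,-5) [heading=0, draw]
LT 45: heading 0 -> 45
REPEAT 4 [
  -- iteration 1/4 --
  RT 90: heading 45 -> 315
  FD 6: (3,-5) -> (7.243,-9.243) [heading=315, draw]
  FD 4: (7.243,-9.243) -> (10.071,-12.071) [heading=315, draw]
  FD 3: (10.071,-12.071) -> (12.192,-14.192) [heading=315, draw]
  -- iteration 2/4 --
  RT 90: heading 315 -> 225
  FD 6: (12.192,-14.192) -> (7.95,-18.435) [heading=225, draw]
  FD 4: (7.95,-18.435) -> (5.121,-21.263) [heading=225, draw]
  FD 3: (5.121,-21.263) -> (3,-23.385) [heading=225, draw]
  -- iteration 3/4 --
  RT 90: heading 225 -> 135
  FD 6: (3,-23.385) -> (-1.243,-19.142) [heading=135, draw]
  FD 4: (-1.243,-19.142) -> (-4.071,-16.314) [heading=135, draw]
  FD 3: (-4.071,-16.314) -> (-6.192,-14.192) [heading=135, draw]
  -- iteration 4/4 --
  RT 90: heading 135 -> 45
  FD 6: (-6.192,-14.192) -> (-1.95,-9.95) [heading=45, draw]
  FD 4: (-1.95,-9.95) -> (0.879,-7.121) [heading=45, draw]
  FD 3: (0.879,-7.121) -> (3,-5) [heading=45, draw]
]
FD 1: (3,-5) -> (3.707,-4.293) [heading=45, draw]
RT 144: heading 45 -> 261
BK 3: (3.707,-4.293) -> (4.176,-1.33) [heading=261, draw]
Final: pos=(4.176,-1.33), heading=261, 15 segment(s) drawn

Answer: 4.176 -1.33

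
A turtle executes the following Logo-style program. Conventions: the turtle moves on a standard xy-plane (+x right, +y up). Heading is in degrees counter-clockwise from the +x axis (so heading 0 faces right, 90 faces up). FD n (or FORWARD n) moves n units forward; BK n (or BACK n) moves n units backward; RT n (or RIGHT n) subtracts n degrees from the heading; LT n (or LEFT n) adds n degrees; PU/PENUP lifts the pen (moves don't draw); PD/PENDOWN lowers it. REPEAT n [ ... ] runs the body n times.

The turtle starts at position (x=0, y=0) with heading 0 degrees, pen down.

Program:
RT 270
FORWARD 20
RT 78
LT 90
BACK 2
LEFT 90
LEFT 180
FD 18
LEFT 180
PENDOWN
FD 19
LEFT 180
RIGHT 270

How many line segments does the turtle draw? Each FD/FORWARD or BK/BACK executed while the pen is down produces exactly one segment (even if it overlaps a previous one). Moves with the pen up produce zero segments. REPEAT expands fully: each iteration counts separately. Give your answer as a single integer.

Answer: 4

Derivation:
Executing turtle program step by step:
Start: pos=(0,0), heading=0, pen down
RT 270: heading 0 -> 90
FD 20: (0,0) -> (0,20) [heading=90, draw]
RT 78: heading 90 -> 12
LT 90: heading 12 -> 102
BK 2: (0,20) -> (0.416,18.044) [heading=102, draw]
LT 90: heading 102 -> 192
LT 180: heading 192 -> 12
FD 18: (0.416,18.044) -> (18.022,21.786) [heading=12, draw]
LT 180: heading 12 -> 192
PD: pen down
FD 19: (18.022,21.786) -> (-0.562,17.836) [heading=192, draw]
LT 180: heading 192 -> 12
RT 270: heading 12 -> 102
Final: pos=(-0.562,17.836), heading=102, 4 segment(s) drawn
Segments drawn: 4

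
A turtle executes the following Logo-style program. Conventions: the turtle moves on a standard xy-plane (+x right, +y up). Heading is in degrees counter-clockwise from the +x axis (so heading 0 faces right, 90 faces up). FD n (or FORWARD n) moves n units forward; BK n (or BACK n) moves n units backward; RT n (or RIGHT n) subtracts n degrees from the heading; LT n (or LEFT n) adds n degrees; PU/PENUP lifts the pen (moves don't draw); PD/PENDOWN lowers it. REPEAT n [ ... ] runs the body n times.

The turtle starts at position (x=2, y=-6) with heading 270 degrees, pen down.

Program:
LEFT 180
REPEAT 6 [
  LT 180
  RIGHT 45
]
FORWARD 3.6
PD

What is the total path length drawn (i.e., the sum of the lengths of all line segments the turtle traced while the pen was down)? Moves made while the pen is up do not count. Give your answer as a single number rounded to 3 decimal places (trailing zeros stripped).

Answer: 3.6

Derivation:
Executing turtle program step by step:
Start: pos=(2,-6), heading=270, pen down
LT 180: heading 270 -> 90
REPEAT 6 [
  -- iteration 1/6 --
  LT 180: heading 90 -> 270
  RT 45: heading 270 -> 225
  -- iteration 2/6 --
  LT 180: heading 225 -> 45
  RT 45: heading 45 -> 0
  -- iteration 3/6 --
  LT 180: heading 0 -> 180
  RT 45: heading 180 -> 135
  -- iteration 4/6 --
  LT 180: heading 135 -> 315
  RT 45: heading 315 -> 270
  -- iteration 5/6 --
  LT 180: heading 270 -> 90
  RT 45: heading 90 -> 45
  -- iteration 6/6 --
  LT 180: heading 45 -> 225
  RT 45: heading 225 -> 180
]
FD 3.6: (2,-6) -> (-1.6,-6) [heading=180, draw]
PD: pen down
Final: pos=(-1.6,-6), heading=180, 1 segment(s) drawn

Segment lengths:
  seg 1: (2,-6) -> (-1.6,-6), length = 3.6
Total = 3.6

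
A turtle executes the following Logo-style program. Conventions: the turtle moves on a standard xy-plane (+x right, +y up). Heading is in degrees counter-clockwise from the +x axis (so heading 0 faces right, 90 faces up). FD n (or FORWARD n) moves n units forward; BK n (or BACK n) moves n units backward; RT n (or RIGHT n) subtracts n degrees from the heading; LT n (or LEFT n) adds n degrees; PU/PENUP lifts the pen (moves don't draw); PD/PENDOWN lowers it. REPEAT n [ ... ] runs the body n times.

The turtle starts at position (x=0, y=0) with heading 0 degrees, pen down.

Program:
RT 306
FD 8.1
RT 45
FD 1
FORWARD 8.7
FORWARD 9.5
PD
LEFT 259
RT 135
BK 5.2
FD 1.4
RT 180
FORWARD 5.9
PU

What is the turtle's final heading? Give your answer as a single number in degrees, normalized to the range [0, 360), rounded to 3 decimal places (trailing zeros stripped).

Executing turtle program step by step:
Start: pos=(0,0), heading=0, pen down
RT 306: heading 0 -> 54
FD 8.1: (0,0) -> (4.761,6.553) [heading=54, draw]
RT 45: heading 54 -> 9
FD 1: (4.761,6.553) -> (5.749,6.709) [heading=9, draw]
FD 8.7: (5.749,6.709) -> (14.342,8.07) [heading=9, draw]
FD 9.5: (14.342,8.07) -> (23.725,9.557) [heading=9, draw]
PD: pen down
LT 259: heading 9 -> 268
RT 135: heading 268 -> 133
BK 5.2: (23.725,9.557) -> (27.271,5.754) [heading=133, draw]
FD 1.4: (27.271,5.754) -> (26.316,6.777) [heading=133, draw]
RT 180: heading 133 -> 313
FD 5.9: (26.316,6.777) -> (30.34,2.462) [heading=313, draw]
PU: pen up
Final: pos=(30.34,2.462), heading=313, 7 segment(s) drawn

Answer: 313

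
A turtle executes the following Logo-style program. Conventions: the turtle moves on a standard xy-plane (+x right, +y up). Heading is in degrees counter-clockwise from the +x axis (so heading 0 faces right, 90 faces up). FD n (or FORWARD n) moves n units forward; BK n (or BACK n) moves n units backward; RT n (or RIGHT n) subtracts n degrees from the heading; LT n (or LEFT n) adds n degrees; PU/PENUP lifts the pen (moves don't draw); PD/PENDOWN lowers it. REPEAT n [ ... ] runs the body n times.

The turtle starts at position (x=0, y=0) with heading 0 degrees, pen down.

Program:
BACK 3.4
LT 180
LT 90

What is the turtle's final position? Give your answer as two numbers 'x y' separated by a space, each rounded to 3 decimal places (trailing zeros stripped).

Executing turtle program step by step:
Start: pos=(0,0), heading=0, pen down
BK 3.4: (0,0) -> (-3.4,0) [heading=0, draw]
LT 180: heading 0 -> 180
LT 90: heading 180 -> 270
Final: pos=(-3.4,0), heading=270, 1 segment(s) drawn

Answer: -3.4 0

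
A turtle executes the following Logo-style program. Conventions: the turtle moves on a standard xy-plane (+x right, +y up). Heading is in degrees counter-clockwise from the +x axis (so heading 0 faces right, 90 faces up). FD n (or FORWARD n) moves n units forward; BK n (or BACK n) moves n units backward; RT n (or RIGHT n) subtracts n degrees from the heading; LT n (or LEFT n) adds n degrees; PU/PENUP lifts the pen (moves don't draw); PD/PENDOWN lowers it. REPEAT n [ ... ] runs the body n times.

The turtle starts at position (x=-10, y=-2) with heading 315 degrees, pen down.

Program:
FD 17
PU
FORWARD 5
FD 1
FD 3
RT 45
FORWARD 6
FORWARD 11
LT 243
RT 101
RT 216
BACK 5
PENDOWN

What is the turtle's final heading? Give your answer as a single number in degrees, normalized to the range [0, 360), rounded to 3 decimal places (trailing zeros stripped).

Answer: 196

Derivation:
Executing turtle program step by step:
Start: pos=(-10,-2), heading=315, pen down
FD 17: (-10,-2) -> (2.021,-14.021) [heading=315, draw]
PU: pen up
FD 5: (2.021,-14.021) -> (5.556,-17.556) [heading=315, move]
FD 1: (5.556,-17.556) -> (6.263,-18.263) [heading=315, move]
FD 3: (6.263,-18.263) -> (8.385,-20.385) [heading=315, move]
RT 45: heading 315 -> 270
FD 6: (8.385,-20.385) -> (8.385,-26.385) [heading=270, move]
FD 11: (8.385,-26.385) -> (8.385,-37.385) [heading=270, move]
LT 243: heading 270 -> 153
RT 101: heading 153 -> 52
RT 216: heading 52 -> 196
BK 5: (8.385,-37.385) -> (13.191,-36.007) [heading=196, move]
PD: pen down
Final: pos=(13.191,-36.007), heading=196, 1 segment(s) drawn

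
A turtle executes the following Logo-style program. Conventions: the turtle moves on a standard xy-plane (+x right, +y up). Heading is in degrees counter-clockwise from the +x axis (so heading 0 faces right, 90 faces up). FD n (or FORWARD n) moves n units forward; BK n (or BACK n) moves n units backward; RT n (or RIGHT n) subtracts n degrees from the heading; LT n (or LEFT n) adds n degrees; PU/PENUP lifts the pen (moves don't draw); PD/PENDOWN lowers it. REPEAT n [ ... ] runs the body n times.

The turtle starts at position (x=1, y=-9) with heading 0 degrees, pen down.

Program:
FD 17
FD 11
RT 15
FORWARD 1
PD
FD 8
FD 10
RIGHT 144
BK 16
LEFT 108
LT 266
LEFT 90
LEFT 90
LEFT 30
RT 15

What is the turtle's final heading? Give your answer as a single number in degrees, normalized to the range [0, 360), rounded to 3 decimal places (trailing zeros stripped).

Executing turtle program step by step:
Start: pos=(1,-9), heading=0, pen down
FD 17: (1,-9) -> (18,-9) [heading=0, draw]
FD 11: (18,-9) -> (29,-9) [heading=0, draw]
RT 15: heading 0 -> 345
FD 1: (29,-9) -> (29.966,-9.259) [heading=345, draw]
PD: pen down
FD 8: (29.966,-9.259) -> (37.693,-11.329) [heading=345, draw]
FD 10: (37.693,-11.329) -> (47.353,-13.918) [heading=345, draw]
RT 144: heading 345 -> 201
BK 16: (47.353,-13.918) -> (62.29,-8.184) [heading=201, draw]
LT 108: heading 201 -> 309
LT 266: heading 309 -> 215
LT 90: heading 215 -> 305
LT 90: heading 305 -> 35
LT 30: heading 35 -> 65
RT 15: heading 65 -> 50
Final: pos=(62.29,-8.184), heading=50, 6 segment(s) drawn

Answer: 50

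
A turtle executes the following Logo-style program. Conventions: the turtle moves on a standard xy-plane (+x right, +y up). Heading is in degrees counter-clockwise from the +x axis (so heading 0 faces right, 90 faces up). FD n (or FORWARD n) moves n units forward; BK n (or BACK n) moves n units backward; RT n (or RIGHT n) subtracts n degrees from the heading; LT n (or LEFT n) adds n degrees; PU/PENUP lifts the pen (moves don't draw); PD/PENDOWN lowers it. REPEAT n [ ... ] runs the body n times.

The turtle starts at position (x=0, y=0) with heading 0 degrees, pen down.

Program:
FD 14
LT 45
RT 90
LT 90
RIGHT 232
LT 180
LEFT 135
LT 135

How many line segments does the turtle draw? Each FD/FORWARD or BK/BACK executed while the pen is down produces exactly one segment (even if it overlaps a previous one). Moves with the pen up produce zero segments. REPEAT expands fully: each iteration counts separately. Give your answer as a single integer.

Executing turtle program step by step:
Start: pos=(0,0), heading=0, pen down
FD 14: (0,0) -> (14,0) [heading=0, draw]
LT 45: heading 0 -> 45
RT 90: heading 45 -> 315
LT 90: heading 315 -> 45
RT 232: heading 45 -> 173
LT 180: heading 173 -> 353
LT 135: heading 353 -> 128
LT 135: heading 128 -> 263
Final: pos=(14,0), heading=263, 1 segment(s) drawn
Segments drawn: 1

Answer: 1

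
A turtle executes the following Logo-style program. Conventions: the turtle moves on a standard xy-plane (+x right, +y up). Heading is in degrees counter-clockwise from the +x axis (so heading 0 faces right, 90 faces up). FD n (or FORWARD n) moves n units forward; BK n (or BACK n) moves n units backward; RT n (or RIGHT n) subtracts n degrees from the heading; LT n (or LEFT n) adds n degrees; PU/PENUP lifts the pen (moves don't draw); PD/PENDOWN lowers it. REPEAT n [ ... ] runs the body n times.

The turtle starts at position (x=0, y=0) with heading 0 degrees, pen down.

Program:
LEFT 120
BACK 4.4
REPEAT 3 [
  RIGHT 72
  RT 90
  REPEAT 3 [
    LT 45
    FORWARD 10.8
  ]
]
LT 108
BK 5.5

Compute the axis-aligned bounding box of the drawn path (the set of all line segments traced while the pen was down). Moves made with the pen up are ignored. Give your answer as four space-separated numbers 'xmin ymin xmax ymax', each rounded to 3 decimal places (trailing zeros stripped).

Answer: 0 -3.811 74.532 24.91

Derivation:
Executing turtle program step by step:
Start: pos=(0,0), heading=0, pen down
LT 120: heading 0 -> 120
BK 4.4: (0,0) -> (2.2,-3.811) [heading=120, draw]
REPEAT 3 [
  -- iteration 1/3 --
  RT 72: heading 120 -> 48
  RT 90: heading 48 -> 318
  REPEAT 3 [
    -- iteration 1/3 --
    LT 45: heading 318 -> 3
    FD 10.8: (2.2,-3.811) -> (12.985,-3.245) [heading=3, draw]
    -- iteration 2/3 --
    LT 45: heading 3 -> 48
    FD 10.8: (12.985,-3.245) -> (20.212,4.781) [heading=48, draw]
    -- iteration 3/3 --
    LT 45: heading 48 -> 93
    FD 10.8: (20.212,4.781) -> (19.647,15.566) [heading=93, draw]
  ]
  -- iteration 2/3 --
  RT 72: heading 93 -> 21
  RT 90: heading 21 -> 291
  REPEAT 3 [
    -- iteration 1/3 --
    LT 45: heading 291 -> 336
    FD 10.8: (19.647,15.566) -> (29.513,11.173) [heading=336, draw]
    -- iteration 2/3 --
    LT 45: heading 336 -> 21
    FD 10.8: (29.513,11.173) -> (39.596,15.043) [heading=21, draw]
    -- iteration 3/3 --
    LT 45: heading 21 -> 66
    FD 10.8: (39.596,15.043) -> (43.988,24.91) [heading=66, draw]
  ]
  -- iteration 3/3 --
  RT 72: heading 66 -> 354
  RT 90: heading 354 -> 264
  REPEAT 3 [
    -- iteration 1/3 --
    LT 45: heading 264 -> 309
    FD 10.8: (43.988,24.91) -> (50.785,16.517) [heading=309, draw]
    -- iteration 2/3 --
    LT 45: heading 309 -> 354
    FD 10.8: (50.785,16.517) -> (61.526,15.388) [heading=354, draw]
    -- iteration 3/3 --
    LT 45: heading 354 -> 39
    FD 10.8: (61.526,15.388) -> (69.919,22.184) [heading=39, draw]
  ]
]
LT 108: heading 39 -> 147
BK 5.5: (69.919,22.184) -> (74.532,19.189) [heading=147, draw]
Final: pos=(74.532,19.189), heading=147, 11 segment(s) drawn

Segment endpoints: x in {0, 2.2, 12.985, 19.647, 20.212, 29.513, 39.596, 43.988, 50.785, 61.526, 69.919, 74.532}, y in {-3.811, -3.245, 0, 4.781, 11.173, 15.043, 15.388, 15.566, 16.517, 19.189, 22.184, 24.91}
xmin=0, ymin=-3.811, xmax=74.532, ymax=24.91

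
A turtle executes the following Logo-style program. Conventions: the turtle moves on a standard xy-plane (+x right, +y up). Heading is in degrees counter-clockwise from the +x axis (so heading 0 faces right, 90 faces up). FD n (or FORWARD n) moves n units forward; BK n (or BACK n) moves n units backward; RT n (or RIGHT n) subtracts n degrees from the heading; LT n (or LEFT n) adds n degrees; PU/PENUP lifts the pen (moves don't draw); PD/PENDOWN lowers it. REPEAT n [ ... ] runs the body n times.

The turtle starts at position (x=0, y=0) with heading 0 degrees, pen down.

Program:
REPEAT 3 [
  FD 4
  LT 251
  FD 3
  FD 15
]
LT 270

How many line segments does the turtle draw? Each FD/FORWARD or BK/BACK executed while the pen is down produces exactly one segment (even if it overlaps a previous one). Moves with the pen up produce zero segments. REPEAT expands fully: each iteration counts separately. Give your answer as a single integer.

Answer: 9

Derivation:
Executing turtle program step by step:
Start: pos=(0,0), heading=0, pen down
REPEAT 3 [
  -- iteration 1/3 --
  FD 4: (0,0) -> (4,0) [heading=0, draw]
  LT 251: heading 0 -> 251
  FD 3: (4,0) -> (3.023,-2.837) [heading=251, draw]
  FD 15: (3.023,-2.837) -> (-1.86,-17.019) [heading=251, draw]
  -- iteration 2/3 --
  FD 4: (-1.86,-17.019) -> (-3.162,-20.801) [heading=251, draw]
  LT 251: heading 251 -> 142
  FD 3: (-3.162,-20.801) -> (-5.527,-18.954) [heading=142, draw]
  FD 15: (-5.527,-18.954) -> (-17.347,-9.72) [heading=142, draw]
  -- iteration 3/3 --
  FD 4: (-17.347,-9.72) -> (-20.499,-7.257) [heading=142, draw]
  LT 251: heading 142 -> 33
  FD 3: (-20.499,-7.257) -> (-17.983,-5.623) [heading=33, draw]
  FD 15: (-17.983,-5.623) -> (-5.403,2.547) [heading=33, draw]
]
LT 270: heading 33 -> 303
Final: pos=(-5.403,2.547), heading=303, 9 segment(s) drawn
Segments drawn: 9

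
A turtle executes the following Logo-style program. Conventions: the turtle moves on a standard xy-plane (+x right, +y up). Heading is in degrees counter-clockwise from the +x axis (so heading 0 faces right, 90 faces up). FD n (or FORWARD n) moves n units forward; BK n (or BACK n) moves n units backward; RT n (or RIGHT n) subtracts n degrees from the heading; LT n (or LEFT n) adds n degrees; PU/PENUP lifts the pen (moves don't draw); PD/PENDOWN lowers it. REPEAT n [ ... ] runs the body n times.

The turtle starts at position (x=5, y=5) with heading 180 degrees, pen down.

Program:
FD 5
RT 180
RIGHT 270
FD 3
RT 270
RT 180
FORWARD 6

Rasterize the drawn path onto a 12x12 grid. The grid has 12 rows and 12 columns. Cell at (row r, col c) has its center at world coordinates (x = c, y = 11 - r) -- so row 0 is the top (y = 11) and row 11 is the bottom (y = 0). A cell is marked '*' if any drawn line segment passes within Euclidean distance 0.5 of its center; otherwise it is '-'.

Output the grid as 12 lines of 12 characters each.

Answer: ------------
------------
------------
*******-----
*-----------
*-----------
******------
------------
------------
------------
------------
------------

Derivation:
Segment 0: (5,5) -> (0,5)
Segment 1: (0,5) -> (-0,8)
Segment 2: (-0,8) -> (6,8)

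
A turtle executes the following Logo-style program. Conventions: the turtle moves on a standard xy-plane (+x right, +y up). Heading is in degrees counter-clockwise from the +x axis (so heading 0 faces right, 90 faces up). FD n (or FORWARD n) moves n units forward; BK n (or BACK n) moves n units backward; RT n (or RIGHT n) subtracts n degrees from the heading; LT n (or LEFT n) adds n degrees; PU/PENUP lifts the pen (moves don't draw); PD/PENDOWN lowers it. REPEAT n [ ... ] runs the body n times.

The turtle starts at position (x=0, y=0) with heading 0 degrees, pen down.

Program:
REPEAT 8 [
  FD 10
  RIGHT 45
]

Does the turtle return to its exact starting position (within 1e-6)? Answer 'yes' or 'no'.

Answer: yes

Derivation:
Executing turtle program step by step:
Start: pos=(0,0), heading=0, pen down
REPEAT 8 [
  -- iteration 1/8 --
  FD 10: (0,0) -> (10,0) [heading=0, draw]
  RT 45: heading 0 -> 315
  -- iteration 2/8 --
  FD 10: (10,0) -> (17.071,-7.071) [heading=315, draw]
  RT 45: heading 315 -> 270
  -- iteration 3/8 --
  FD 10: (17.071,-7.071) -> (17.071,-17.071) [heading=270, draw]
  RT 45: heading 270 -> 225
  -- iteration 4/8 --
  FD 10: (17.071,-17.071) -> (10,-24.142) [heading=225, draw]
  RT 45: heading 225 -> 180
  -- iteration 5/8 --
  FD 10: (10,-24.142) -> (0,-24.142) [heading=180, draw]
  RT 45: heading 180 -> 135
  -- iteration 6/8 --
  FD 10: (0,-24.142) -> (-7.071,-17.071) [heading=135, draw]
  RT 45: heading 135 -> 90
  -- iteration 7/8 --
  FD 10: (-7.071,-17.071) -> (-7.071,-7.071) [heading=90, draw]
  RT 45: heading 90 -> 45
  -- iteration 8/8 --
  FD 10: (-7.071,-7.071) -> (0,0) [heading=45, draw]
  RT 45: heading 45 -> 0
]
Final: pos=(0,0), heading=0, 8 segment(s) drawn

Start position: (0, 0)
Final position: (0, 0)
Distance = 0; < 1e-6 -> CLOSED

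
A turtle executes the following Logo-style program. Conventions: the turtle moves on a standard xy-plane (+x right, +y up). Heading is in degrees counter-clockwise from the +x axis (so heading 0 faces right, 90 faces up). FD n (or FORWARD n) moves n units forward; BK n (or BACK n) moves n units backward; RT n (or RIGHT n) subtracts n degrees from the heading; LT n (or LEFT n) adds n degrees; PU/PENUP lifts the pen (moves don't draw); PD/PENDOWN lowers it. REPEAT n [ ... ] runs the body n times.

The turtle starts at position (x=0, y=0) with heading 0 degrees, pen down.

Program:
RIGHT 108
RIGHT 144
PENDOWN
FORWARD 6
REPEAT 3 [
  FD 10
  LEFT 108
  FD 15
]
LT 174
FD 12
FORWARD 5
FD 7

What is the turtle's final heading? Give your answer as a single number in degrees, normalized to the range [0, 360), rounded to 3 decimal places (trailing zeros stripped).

Answer: 246

Derivation:
Executing turtle program step by step:
Start: pos=(0,0), heading=0, pen down
RT 108: heading 0 -> 252
RT 144: heading 252 -> 108
PD: pen down
FD 6: (0,0) -> (-1.854,5.706) [heading=108, draw]
REPEAT 3 [
  -- iteration 1/3 --
  FD 10: (-1.854,5.706) -> (-4.944,15.217) [heading=108, draw]
  LT 108: heading 108 -> 216
  FD 15: (-4.944,15.217) -> (-17.08,6.4) [heading=216, draw]
  -- iteration 2/3 --
  FD 10: (-17.08,6.4) -> (-25.17,0.522) [heading=216, draw]
  LT 108: heading 216 -> 324
  FD 15: (-25.17,0.522) -> (-13.034,-8.295) [heading=324, draw]
  -- iteration 3/3 --
  FD 10: (-13.034,-8.295) -> (-4.944,-14.172) [heading=324, draw]
  LT 108: heading 324 -> 72
  FD 15: (-4.944,-14.172) -> (-0.309,0.093) [heading=72, draw]
]
LT 174: heading 72 -> 246
FD 12: (-0.309,0.093) -> (-5.19,-10.869) [heading=246, draw]
FD 5: (-5.19,-10.869) -> (-7.224,-15.437) [heading=246, draw]
FD 7: (-7.224,-15.437) -> (-10.071,-21.832) [heading=246, draw]
Final: pos=(-10.071,-21.832), heading=246, 10 segment(s) drawn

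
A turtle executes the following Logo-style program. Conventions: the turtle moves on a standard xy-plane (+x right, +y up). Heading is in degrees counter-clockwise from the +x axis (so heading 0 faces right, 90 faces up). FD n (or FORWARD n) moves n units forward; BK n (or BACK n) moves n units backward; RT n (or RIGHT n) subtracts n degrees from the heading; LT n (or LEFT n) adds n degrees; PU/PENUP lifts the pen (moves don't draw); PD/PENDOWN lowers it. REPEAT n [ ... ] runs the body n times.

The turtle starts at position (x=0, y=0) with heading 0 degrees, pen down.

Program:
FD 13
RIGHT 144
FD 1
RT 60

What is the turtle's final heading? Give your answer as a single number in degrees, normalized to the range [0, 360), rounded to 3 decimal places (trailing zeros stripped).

Answer: 156

Derivation:
Executing turtle program step by step:
Start: pos=(0,0), heading=0, pen down
FD 13: (0,0) -> (13,0) [heading=0, draw]
RT 144: heading 0 -> 216
FD 1: (13,0) -> (12.191,-0.588) [heading=216, draw]
RT 60: heading 216 -> 156
Final: pos=(12.191,-0.588), heading=156, 2 segment(s) drawn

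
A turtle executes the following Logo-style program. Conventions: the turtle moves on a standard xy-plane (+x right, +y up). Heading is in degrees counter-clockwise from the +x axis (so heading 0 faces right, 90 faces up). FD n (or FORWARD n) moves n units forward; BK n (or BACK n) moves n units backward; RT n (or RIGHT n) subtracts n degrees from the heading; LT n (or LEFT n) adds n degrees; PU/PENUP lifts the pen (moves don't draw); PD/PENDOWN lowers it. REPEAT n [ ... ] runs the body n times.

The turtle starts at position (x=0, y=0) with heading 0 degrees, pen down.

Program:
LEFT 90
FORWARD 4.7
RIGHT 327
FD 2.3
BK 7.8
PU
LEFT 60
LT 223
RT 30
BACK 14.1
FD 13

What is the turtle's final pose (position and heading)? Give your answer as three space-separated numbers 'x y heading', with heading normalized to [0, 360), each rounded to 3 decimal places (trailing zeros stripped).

Answer: 1.938 -0.216 16

Derivation:
Executing turtle program step by step:
Start: pos=(0,0), heading=0, pen down
LT 90: heading 0 -> 90
FD 4.7: (0,0) -> (0,4.7) [heading=90, draw]
RT 327: heading 90 -> 123
FD 2.3: (0,4.7) -> (-1.253,6.629) [heading=123, draw]
BK 7.8: (-1.253,6.629) -> (2.996,0.087) [heading=123, draw]
PU: pen up
LT 60: heading 123 -> 183
LT 223: heading 183 -> 46
RT 30: heading 46 -> 16
BK 14.1: (2.996,0.087) -> (-10.558,-3.799) [heading=16, move]
FD 13: (-10.558,-3.799) -> (1.938,-0.216) [heading=16, move]
Final: pos=(1.938,-0.216), heading=16, 3 segment(s) drawn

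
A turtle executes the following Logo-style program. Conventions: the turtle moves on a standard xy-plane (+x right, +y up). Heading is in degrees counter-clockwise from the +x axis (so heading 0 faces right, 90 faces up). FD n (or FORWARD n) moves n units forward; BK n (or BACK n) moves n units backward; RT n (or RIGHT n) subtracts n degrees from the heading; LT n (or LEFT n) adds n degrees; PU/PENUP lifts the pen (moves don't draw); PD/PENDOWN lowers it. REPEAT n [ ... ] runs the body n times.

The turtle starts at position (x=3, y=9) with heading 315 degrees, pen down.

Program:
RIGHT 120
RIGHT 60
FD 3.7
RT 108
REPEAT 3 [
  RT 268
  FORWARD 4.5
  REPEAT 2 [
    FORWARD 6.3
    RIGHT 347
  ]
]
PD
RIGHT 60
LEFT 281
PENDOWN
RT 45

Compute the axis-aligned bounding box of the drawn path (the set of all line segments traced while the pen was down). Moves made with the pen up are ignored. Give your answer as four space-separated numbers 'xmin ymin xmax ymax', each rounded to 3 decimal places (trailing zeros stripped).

Answer: -17.105 9 3 25.744

Derivation:
Executing turtle program step by step:
Start: pos=(3,9), heading=315, pen down
RT 120: heading 315 -> 195
RT 60: heading 195 -> 135
FD 3.7: (3,9) -> (0.384,11.616) [heading=135, draw]
RT 108: heading 135 -> 27
REPEAT 3 [
  -- iteration 1/3 --
  RT 268: heading 27 -> 119
  FD 4.5: (0.384,11.616) -> (-1.798,15.552) [heading=119, draw]
  REPEAT 2 [
    -- iteration 1/2 --
    FD 6.3: (-1.798,15.552) -> (-4.852,21.062) [heading=119, draw]
    RT 347: heading 119 -> 132
    -- iteration 2/2 --
    FD 6.3: (-4.852,21.062) -> (-9.068,25.744) [heading=132, draw]
    RT 347: heading 132 -> 145
  ]
  -- iteration 2/3 --
  RT 268: heading 145 -> 237
  FD 4.5: (-9.068,25.744) -> (-11.519,21.97) [heading=237, draw]
  REPEAT 2 [
    -- iteration 1/2 --
    FD 6.3: (-11.519,21.97) -> (-14.95,16.686) [heading=237, draw]
    RT 347: heading 237 -> 250
    -- iteration 2/2 --
    FD 6.3: (-14.95,16.686) -> (-17.105,10.766) [heading=250, draw]
    RT 347: heading 250 -> 263
  ]
  -- iteration 3/3 --
  RT 268: heading 263 -> 355
  FD 4.5: (-17.105,10.766) -> (-12.622,10.374) [heading=355, draw]
  REPEAT 2 [
    -- iteration 1/2 --
    FD 6.3: (-12.622,10.374) -> (-6.346,9.825) [heading=355, draw]
    RT 347: heading 355 -> 8
    -- iteration 2/2 --
    FD 6.3: (-6.346,9.825) -> (-0.107,10.702) [heading=8, draw]
    RT 347: heading 8 -> 21
  ]
]
PD: pen down
RT 60: heading 21 -> 321
LT 281: heading 321 -> 242
PD: pen down
RT 45: heading 242 -> 197
Final: pos=(-0.107,10.702), heading=197, 10 segment(s) drawn

Segment endpoints: x in {-17.105, -14.95, -12.622, -11.519, -9.068, -6.346, -4.852, -1.798, -0.107, 0.384, 3}, y in {9, 9.825, 10.374, 10.702, 10.766, 11.616, 15.552, 16.686, 21.062, 21.97, 25.744}
xmin=-17.105, ymin=9, xmax=3, ymax=25.744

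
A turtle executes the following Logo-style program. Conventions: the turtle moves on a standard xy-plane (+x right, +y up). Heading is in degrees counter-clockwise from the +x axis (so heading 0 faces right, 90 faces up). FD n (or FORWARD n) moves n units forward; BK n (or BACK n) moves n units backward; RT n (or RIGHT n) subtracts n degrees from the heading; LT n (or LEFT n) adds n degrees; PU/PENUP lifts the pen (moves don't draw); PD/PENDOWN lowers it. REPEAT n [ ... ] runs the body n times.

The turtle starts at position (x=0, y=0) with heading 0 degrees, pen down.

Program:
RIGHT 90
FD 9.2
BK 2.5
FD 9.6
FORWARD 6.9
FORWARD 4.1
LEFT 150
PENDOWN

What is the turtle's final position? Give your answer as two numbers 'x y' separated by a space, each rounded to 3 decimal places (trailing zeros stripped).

Executing turtle program step by step:
Start: pos=(0,0), heading=0, pen down
RT 90: heading 0 -> 270
FD 9.2: (0,0) -> (0,-9.2) [heading=270, draw]
BK 2.5: (0,-9.2) -> (0,-6.7) [heading=270, draw]
FD 9.6: (0,-6.7) -> (0,-16.3) [heading=270, draw]
FD 6.9: (0,-16.3) -> (0,-23.2) [heading=270, draw]
FD 4.1: (0,-23.2) -> (0,-27.3) [heading=270, draw]
LT 150: heading 270 -> 60
PD: pen down
Final: pos=(0,-27.3), heading=60, 5 segment(s) drawn

Answer: 0 -27.3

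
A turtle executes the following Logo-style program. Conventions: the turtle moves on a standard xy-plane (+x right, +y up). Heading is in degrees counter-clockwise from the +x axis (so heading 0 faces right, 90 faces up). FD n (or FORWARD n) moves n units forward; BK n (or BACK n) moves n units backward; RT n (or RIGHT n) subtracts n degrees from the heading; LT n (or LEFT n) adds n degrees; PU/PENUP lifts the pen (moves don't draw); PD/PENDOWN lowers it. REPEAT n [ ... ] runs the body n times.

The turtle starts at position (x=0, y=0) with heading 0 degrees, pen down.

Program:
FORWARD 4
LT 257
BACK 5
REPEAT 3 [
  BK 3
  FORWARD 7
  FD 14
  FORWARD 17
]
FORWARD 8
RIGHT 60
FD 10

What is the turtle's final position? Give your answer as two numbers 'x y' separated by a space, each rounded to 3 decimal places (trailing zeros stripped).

Answer: -29.858 -108.156

Derivation:
Executing turtle program step by step:
Start: pos=(0,0), heading=0, pen down
FD 4: (0,0) -> (4,0) [heading=0, draw]
LT 257: heading 0 -> 257
BK 5: (4,0) -> (5.125,4.872) [heading=257, draw]
REPEAT 3 [
  -- iteration 1/3 --
  BK 3: (5.125,4.872) -> (5.8,7.795) [heading=257, draw]
  FD 7: (5.8,7.795) -> (4.225,0.974) [heading=257, draw]
  FD 14: (4.225,0.974) -> (1.076,-12.667) [heading=257, draw]
  FD 17: (1.076,-12.667) -> (-2.749,-29.231) [heading=257, draw]
  -- iteration 2/3 --
  BK 3: (-2.749,-29.231) -> (-2.074,-26.308) [heading=257, draw]
  FD 7: (-2.074,-26.308) -> (-3.648,-33.129) [heading=257, draw]
  FD 14: (-3.648,-33.129) -> (-6.798,-46.77) [heading=257, draw]
  FD 17: (-6.798,-46.77) -> (-10.622,-63.334) [heading=257, draw]
  -- iteration 3/3 --
  BK 3: (-10.622,-63.334) -> (-9.947,-60.411) [heading=257, draw]
  FD 7: (-9.947,-60.411) -> (-11.522,-67.232) [heading=257, draw]
  FD 14: (-11.522,-67.232) -> (-14.671,-80.873) [heading=257, draw]
  FD 17: (-14.671,-80.873) -> (-18.495,-97.437) [heading=257, draw]
]
FD 8: (-18.495,-97.437) -> (-20.295,-105.232) [heading=257, draw]
RT 60: heading 257 -> 197
FD 10: (-20.295,-105.232) -> (-29.858,-108.156) [heading=197, draw]
Final: pos=(-29.858,-108.156), heading=197, 16 segment(s) drawn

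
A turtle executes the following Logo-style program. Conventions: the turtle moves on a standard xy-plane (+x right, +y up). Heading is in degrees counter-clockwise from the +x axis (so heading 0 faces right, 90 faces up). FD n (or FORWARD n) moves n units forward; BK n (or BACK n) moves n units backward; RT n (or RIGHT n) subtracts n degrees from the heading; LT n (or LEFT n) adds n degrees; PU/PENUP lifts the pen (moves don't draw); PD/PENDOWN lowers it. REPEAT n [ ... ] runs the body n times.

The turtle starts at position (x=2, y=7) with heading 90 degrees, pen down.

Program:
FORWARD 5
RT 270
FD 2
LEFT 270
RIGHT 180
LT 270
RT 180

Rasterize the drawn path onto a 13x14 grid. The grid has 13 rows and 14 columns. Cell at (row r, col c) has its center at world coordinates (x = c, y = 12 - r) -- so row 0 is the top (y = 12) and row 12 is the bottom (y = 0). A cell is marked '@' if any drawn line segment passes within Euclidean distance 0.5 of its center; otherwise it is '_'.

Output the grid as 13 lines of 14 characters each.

Segment 0: (2,7) -> (2,12)
Segment 1: (2,12) -> (0,12)

Answer: @@@___________
__@___________
__@___________
__@___________
__@___________
__@___________
______________
______________
______________
______________
______________
______________
______________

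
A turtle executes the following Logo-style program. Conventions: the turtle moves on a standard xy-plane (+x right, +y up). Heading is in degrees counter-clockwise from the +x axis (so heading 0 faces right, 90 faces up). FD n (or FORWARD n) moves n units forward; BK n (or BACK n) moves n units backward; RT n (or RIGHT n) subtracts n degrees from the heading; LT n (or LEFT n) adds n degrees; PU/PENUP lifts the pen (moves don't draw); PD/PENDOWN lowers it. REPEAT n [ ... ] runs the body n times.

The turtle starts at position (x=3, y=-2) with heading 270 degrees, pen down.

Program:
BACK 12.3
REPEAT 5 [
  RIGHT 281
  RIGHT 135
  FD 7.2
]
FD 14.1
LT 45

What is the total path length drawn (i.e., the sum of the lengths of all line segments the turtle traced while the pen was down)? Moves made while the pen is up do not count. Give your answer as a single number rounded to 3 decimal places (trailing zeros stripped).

Executing turtle program step by step:
Start: pos=(3,-2), heading=270, pen down
BK 12.3: (3,-2) -> (3,10.3) [heading=270, draw]
REPEAT 5 [
  -- iteration 1/5 --
  RT 281: heading 270 -> 349
  RT 135: heading 349 -> 214
  FD 7.2: (3,10.3) -> (-2.969,6.274) [heading=214, draw]
  -- iteration 2/5 --
  RT 281: heading 214 -> 293
  RT 135: heading 293 -> 158
  FD 7.2: (-2.969,6.274) -> (-9.645,8.971) [heading=158, draw]
  -- iteration 3/5 --
  RT 281: heading 158 -> 237
  RT 135: heading 237 -> 102
  FD 7.2: (-9.645,8.971) -> (-11.142,16.014) [heading=102, draw]
  -- iteration 4/5 --
  RT 281: heading 102 -> 181
  RT 135: heading 181 -> 46
  FD 7.2: (-11.142,16.014) -> (-6.14,21.193) [heading=46, draw]
  -- iteration 5/5 --
  RT 281: heading 46 -> 125
  RT 135: heading 125 -> 350
  FD 7.2: (-6.14,21.193) -> (0.95,19.943) [heading=350, draw]
]
FD 14.1: (0.95,19.943) -> (14.836,17.494) [heading=350, draw]
LT 45: heading 350 -> 35
Final: pos=(14.836,17.494), heading=35, 7 segment(s) drawn

Segment lengths:
  seg 1: (3,-2) -> (3,10.3), length = 12.3
  seg 2: (3,10.3) -> (-2.969,6.274), length = 7.2
  seg 3: (-2.969,6.274) -> (-9.645,8.971), length = 7.2
  seg 4: (-9.645,8.971) -> (-11.142,16.014), length = 7.2
  seg 5: (-11.142,16.014) -> (-6.14,21.193), length = 7.2
  seg 6: (-6.14,21.193) -> (0.95,19.943), length = 7.2
  seg 7: (0.95,19.943) -> (14.836,17.494), length = 14.1
Total = 62.4

Answer: 62.4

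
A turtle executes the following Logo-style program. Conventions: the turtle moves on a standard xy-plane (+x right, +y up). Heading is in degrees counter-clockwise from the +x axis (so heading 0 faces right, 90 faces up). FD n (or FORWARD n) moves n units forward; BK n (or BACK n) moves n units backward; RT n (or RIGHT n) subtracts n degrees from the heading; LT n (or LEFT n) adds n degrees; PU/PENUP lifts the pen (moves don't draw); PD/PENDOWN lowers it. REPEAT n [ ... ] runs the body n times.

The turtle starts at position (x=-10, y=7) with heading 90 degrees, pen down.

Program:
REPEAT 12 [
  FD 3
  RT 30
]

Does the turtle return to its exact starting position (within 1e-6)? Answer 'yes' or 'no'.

Executing turtle program step by step:
Start: pos=(-10,7), heading=90, pen down
REPEAT 12 [
  -- iteration 1/12 --
  FD 3: (-10,7) -> (-10,10) [heading=90, draw]
  RT 30: heading 90 -> 60
  -- iteration 2/12 --
  FD 3: (-10,10) -> (-8.5,12.598) [heading=60, draw]
  RT 30: heading 60 -> 30
  -- iteration 3/12 --
  FD 3: (-8.5,12.598) -> (-5.902,14.098) [heading=30, draw]
  RT 30: heading 30 -> 0
  -- iteration 4/12 --
  FD 3: (-5.902,14.098) -> (-2.902,14.098) [heading=0, draw]
  RT 30: heading 0 -> 330
  -- iteration 5/12 --
  FD 3: (-2.902,14.098) -> (-0.304,12.598) [heading=330, draw]
  RT 30: heading 330 -> 300
  -- iteration 6/12 --
  FD 3: (-0.304,12.598) -> (1.196,10) [heading=300, draw]
  RT 30: heading 300 -> 270
  -- iteration 7/12 --
  FD 3: (1.196,10) -> (1.196,7) [heading=270, draw]
  RT 30: heading 270 -> 240
  -- iteration 8/12 --
  FD 3: (1.196,7) -> (-0.304,4.402) [heading=240, draw]
  RT 30: heading 240 -> 210
  -- iteration 9/12 --
  FD 3: (-0.304,4.402) -> (-2.902,2.902) [heading=210, draw]
  RT 30: heading 210 -> 180
  -- iteration 10/12 --
  FD 3: (-2.902,2.902) -> (-5.902,2.902) [heading=180, draw]
  RT 30: heading 180 -> 150
  -- iteration 11/12 --
  FD 3: (-5.902,2.902) -> (-8.5,4.402) [heading=150, draw]
  RT 30: heading 150 -> 120
  -- iteration 12/12 --
  FD 3: (-8.5,4.402) -> (-10,7) [heading=120, draw]
  RT 30: heading 120 -> 90
]
Final: pos=(-10,7), heading=90, 12 segment(s) drawn

Start position: (-10, 7)
Final position: (-10, 7)
Distance = 0; < 1e-6 -> CLOSED

Answer: yes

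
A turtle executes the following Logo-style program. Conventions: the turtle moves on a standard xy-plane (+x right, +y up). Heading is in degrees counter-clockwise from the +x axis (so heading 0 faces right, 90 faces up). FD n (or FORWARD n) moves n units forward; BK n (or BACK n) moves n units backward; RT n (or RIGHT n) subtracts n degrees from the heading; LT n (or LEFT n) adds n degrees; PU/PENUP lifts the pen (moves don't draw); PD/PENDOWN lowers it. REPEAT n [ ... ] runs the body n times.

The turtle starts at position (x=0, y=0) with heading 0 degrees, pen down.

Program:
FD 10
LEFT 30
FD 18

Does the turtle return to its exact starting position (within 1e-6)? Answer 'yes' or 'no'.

Executing turtle program step by step:
Start: pos=(0,0), heading=0, pen down
FD 10: (0,0) -> (10,0) [heading=0, draw]
LT 30: heading 0 -> 30
FD 18: (10,0) -> (25.588,9) [heading=30, draw]
Final: pos=(25.588,9), heading=30, 2 segment(s) drawn

Start position: (0, 0)
Final position: (25.588, 9)
Distance = 27.125; >= 1e-6 -> NOT closed

Answer: no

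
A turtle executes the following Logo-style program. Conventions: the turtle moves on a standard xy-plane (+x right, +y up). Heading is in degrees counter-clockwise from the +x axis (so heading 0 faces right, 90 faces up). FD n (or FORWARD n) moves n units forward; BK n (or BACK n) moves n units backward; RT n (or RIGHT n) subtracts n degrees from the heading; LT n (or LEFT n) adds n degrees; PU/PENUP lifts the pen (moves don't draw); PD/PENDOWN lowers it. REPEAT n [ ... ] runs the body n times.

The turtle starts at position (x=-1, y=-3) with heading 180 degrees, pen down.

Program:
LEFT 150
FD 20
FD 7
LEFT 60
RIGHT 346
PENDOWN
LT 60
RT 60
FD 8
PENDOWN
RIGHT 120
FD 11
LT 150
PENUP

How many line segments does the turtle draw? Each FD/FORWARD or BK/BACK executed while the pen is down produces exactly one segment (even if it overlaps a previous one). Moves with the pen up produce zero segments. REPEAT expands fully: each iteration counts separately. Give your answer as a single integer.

Answer: 4

Derivation:
Executing turtle program step by step:
Start: pos=(-1,-3), heading=180, pen down
LT 150: heading 180 -> 330
FD 20: (-1,-3) -> (16.321,-13) [heading=330, draw]
FD 7: (16.321,-13) -> (22.383,-16.5) [heading=330, draw]
LT 60: heading 330 -> 30
RT 346: heading 30 -> 44
PD: pen down
LT 60: heading 44 -> 104
RT 60: heading 104 -> 44
FD 8: (22.383,-16.5) -> (28.137,-10.943) [heading=44, draw]
PD: pen down
RT 120: heading 44 -> 284
FD 11: (28.137,-10.943) -> (30.799,-21.616) [heading=284, draw]
LT 150: heading 284 -> 74
PU: pen up
Final: pos=(30.799,-21.616), heading=74, 4 segment(s) drawn
Segments drawn: 4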